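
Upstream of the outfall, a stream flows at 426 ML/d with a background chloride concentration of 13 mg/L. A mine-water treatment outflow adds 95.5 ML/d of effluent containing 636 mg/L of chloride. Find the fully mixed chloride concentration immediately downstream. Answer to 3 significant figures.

Conservation of mass: C = (426.0·13.00 + 95.50·636.0) / 521.5 = 66280/521.5 = 127.1 mg/L.

127 mg/L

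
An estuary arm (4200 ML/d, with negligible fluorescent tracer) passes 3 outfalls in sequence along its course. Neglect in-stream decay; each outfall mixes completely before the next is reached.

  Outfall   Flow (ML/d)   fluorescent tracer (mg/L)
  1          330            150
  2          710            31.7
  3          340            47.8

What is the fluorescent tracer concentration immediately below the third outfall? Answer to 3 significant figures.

After outfall 1: Q = 4200 + 330.0 = 4530 ML/d; C = (4200·0 + 330.0·150.0)/4530 = 10.93 mg/L.
After outfall 2: Q = 4530 + 710.0 = 5240 ML/d; C = (4530·10.93 + 710.0·31.70)/5240 = 13.74 mg/L.
After outfall 3: Q = 5240 + 340.0 = 5580 ML/d; C = (5240·13.74 + 340.0·47.80)/5580 = 15.82 mg/L.

15.8 mg/L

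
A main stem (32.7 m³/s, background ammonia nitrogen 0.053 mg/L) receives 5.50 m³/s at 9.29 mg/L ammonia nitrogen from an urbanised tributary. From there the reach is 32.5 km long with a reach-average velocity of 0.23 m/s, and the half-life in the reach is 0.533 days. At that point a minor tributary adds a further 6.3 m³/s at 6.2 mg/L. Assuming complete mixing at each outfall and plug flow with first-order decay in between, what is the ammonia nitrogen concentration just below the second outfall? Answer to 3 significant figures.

1.02 mg/L

Conservation of mass: C = (32.70·0.05300 + 5.500·9.290) / 38.20 = 52.83/38.20 = 1.383 mg/L; combined flow 38.20 m³/s.
Travel time t = 32.5·1000 / 0.23 = 141300 s = 39.25 h.
Half-life 0.533 d → k = ln 2 / 0.533 = 1.300 d⁻¹.
Decay over the reach: 1.383·exp(−kt) = 1.383·0.1192 = 0.1649 mg/L.
At the second outfall, C = (38.20·0.1649 + 6.300·6.200) / (38.20 + 6.300) = 1.019 mg/L.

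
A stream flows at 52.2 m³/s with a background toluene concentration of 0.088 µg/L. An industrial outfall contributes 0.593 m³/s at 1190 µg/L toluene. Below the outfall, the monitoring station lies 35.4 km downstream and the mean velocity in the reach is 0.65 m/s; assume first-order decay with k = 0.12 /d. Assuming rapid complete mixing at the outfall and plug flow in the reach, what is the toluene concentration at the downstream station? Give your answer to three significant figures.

Flow-weighted average: C = (52.20·0.08800 + 0.5930·1190) / 52.79 = 710.3/52.79 = 13.45 µg/L.
Travel time t = 35.4·1000 / 0.65 = 54460 s = 15.13 h.
First-order decay: C = 13.45·exp(−k·t) = 13.45·0.9271 = 12.47 µg/L.

12.5 µg/L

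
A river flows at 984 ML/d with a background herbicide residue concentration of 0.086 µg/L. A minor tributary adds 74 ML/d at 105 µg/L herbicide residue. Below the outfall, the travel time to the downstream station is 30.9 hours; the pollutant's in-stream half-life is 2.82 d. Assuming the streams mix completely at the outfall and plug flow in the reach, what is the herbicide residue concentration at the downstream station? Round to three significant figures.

5.41 µg/L

Flow-weighted average: C = (984.0·0.08600 + 74.00·105.0) / 1058 = 7855/1058 = 7.424 µg/L.
Half-life 2.82 d → k = ln 2 / 2.82 = 0.2458 d⁻¹.
After decay, C = 7.424 × e^(−kt) = 7.424 × 0.7287 = 5.410 µg/L.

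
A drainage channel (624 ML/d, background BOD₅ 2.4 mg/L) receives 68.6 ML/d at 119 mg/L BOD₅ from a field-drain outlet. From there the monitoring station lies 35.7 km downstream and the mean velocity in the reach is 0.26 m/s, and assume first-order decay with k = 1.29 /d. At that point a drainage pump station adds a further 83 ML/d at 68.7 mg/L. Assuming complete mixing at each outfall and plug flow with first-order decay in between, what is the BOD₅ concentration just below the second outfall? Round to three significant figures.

8.96 mg/L

After mixing, C = (624.0·2.400 + 68.60·119.0) / 692.6 = 9661/692.6 = 13.95 mg/L; combined flow 692.6 ML/d.
Travel time t = 35.7·1000 / 0.26 = 137300 s = 38.14 h.
After decay, C = 13.95 × e^(−kt) = 13.95 × 0.1287 = 1.796 mg/L.
Second outfall: C = (692.6·1.796 + 83.00·68.70)/775.6 = 8.955 mg/L.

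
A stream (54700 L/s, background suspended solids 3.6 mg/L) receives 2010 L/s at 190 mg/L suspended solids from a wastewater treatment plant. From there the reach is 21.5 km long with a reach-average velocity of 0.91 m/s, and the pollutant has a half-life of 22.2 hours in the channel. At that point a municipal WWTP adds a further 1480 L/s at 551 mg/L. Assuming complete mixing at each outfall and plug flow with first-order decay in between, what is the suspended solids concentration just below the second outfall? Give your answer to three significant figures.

22.1 mg/L

Conservation of mass: C = (54700·3.600 + 2010·190.0) / 56710 = 578800/56710 = 10.21 mg/L; combined flow 56710 L/s.
Travel time t = 21.5·1000 / 0.91 = 23630 s = 6.563 h.
Half-life 22.2 h → k = ln 2 / 22.2 = 0.03122 h⁻¹ = 0.7493 d⁻¹.
Applying C = C₀e^(−kt): 10.21 × 0.8147 = 8.316 mg/L.
Second outfall: C = (56710·8.316 + 1480·551.0)/58190 = 22.12 mg/L.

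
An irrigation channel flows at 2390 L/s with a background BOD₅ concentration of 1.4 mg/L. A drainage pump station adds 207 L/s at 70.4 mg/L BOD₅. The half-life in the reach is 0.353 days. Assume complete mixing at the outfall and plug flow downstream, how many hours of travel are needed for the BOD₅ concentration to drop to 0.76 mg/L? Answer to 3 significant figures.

27.0 h

Mass balance: C = (2390·1.400 + 207.0·70.40) / 2597 = 17920/2597 = 6.900 mg/L.
Half-life 0.353 d → k = ln 2 / 0.353 = 1.964 d⁻¹.
6.900·exp(−k·t) = 0.76 → t = ln(6.900/0.76)/k = 97060 s = 26.96 h.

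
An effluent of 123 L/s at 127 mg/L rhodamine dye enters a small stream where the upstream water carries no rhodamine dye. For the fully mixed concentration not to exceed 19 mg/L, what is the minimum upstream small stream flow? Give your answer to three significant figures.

699 L/s

Set C_mix = 19: (Q·0 + 123.0·127.0) / (Q + 123.0) = 19
→ Q = 123.0·(127.0 − 19)/(19 − 0) = 699.2 L/s.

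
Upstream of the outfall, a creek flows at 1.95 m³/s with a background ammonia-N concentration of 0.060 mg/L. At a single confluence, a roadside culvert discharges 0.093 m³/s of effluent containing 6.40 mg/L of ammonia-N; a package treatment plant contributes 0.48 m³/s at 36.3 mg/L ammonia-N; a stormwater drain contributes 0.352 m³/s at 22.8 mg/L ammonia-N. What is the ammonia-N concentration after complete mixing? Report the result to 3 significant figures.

9.10 mg/L

Mixed concentration C = ΣQC/ΣQ = (1.950·0.06000 + 0.09300·6.400 + 0.4800·36.30 + 0.3520·22.80) / 2.875 = 26.16/2.875 = 9.100 mg/L.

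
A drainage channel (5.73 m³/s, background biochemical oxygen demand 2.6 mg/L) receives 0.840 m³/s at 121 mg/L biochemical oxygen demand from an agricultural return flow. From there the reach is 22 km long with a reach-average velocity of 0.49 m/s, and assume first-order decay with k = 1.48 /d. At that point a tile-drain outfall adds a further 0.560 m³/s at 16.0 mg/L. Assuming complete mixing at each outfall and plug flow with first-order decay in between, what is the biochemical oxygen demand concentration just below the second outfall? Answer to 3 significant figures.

8.83 mg/L

Flow-weighted average: C = (5.730·2.600 + 0.8400·121.0) / 6.570 = 116.5/6.570 = 17.74 mg/L; combined flow 6.570 m³/s.
Travel time t = 22·1000 / 0.49 = 44900 s = 12.47 h.
Decay over the reach: 17.74·exp(−kt) = 17.74·0.4634 = 8.220 mg/L.
At the second outfall, C = (6.570·8.220 + 0.5600·16.00) / (6.570 + 0.5600) = 8.831 mg/L.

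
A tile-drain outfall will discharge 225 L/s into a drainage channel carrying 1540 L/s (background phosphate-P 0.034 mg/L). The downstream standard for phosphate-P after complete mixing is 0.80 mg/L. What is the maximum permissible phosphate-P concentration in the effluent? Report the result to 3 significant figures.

6.04 mg/L

At the limit, (Qr·Cr + Qe·Cₑ)/(Qr + Qe) = 0.80:
Cₑ = (1765·0.80 − 1540·0.03400) / 225.0 = 6.043 mg/L.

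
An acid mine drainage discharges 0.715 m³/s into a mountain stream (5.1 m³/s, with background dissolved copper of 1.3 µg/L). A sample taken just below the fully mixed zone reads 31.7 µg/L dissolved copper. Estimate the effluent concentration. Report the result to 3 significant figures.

249 µg/L

Mass balance: 5.100·1.300 + 0.7150·Cₑ = 5.815·31.70
→ Cₑ = (5.815·31.70 − 5.100·1.300) / 0.7150 = 248.5 µg/L.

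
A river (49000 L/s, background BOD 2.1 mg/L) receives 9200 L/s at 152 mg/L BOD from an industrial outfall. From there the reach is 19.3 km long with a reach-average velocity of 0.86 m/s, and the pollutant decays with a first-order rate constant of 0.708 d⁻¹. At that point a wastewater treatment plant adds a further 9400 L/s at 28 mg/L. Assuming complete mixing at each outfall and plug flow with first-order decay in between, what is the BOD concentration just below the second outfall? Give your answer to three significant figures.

Mass balance: C = (49000·2.100 + 9200·152.0) / 58200 = 1501000/58200 = 25.80 mg/L; combined flow 58200 L/s.
Travel time t = 19.3·1000 / 0.86 = 22440 s = 6.234 h.
Applying C = C₀e^(−kt): 25.80 × 0.8320 = 21.46 mg/L.
At the second outfall, C = (58200·21.46 + 9400·28.00) / (58200 + 9400) = 22.37 mg/L.

22.4 mg/L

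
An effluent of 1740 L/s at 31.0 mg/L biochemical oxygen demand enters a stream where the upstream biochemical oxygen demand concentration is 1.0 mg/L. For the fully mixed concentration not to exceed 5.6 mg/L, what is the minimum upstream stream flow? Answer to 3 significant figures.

9610 L/s

Set C_mix = 5.6: (Q·1.000 + 1740·31.00) / (Q + 1740) = 5.6
→ Q = 1740·(31.00 − 5.6)/(5.6 − 1.000) = 9608 L/s.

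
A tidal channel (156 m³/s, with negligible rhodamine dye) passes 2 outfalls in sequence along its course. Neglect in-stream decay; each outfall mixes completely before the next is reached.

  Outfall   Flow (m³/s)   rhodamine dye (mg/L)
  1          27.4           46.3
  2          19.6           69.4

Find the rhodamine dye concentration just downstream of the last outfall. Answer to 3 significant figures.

13.0 mg/L

Below outfall 1: Q → 183.4 m³/s, C = (156.0·0 + 27.40·46.30)/183.4 = 6.917 mg/L.
Below outfall 2: Q → 203.0 m³/s, C = (183.4·6.917 + 19.60·69.40)/203.0 = 12.95 mg/L.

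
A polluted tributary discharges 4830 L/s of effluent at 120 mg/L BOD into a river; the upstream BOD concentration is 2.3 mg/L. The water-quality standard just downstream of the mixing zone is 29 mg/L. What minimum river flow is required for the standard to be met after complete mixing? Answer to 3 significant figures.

Set C_mix = 29: (Q·2.300 + 4830·120.0) / (Q + 4830) = 29
→ Q = 4830·(120.0 − 29)/(29 − 2.300) = 16460 L/s.

16500 L/s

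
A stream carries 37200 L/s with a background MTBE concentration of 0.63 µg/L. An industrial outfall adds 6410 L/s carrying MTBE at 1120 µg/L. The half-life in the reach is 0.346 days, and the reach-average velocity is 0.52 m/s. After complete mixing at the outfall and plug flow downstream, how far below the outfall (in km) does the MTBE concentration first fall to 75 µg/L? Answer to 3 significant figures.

Mass balance: C = (37200·0.6300 + 6410·1120) / 43610 = 7203000/43610 = 165.2 µg/L.
Half-life 0.346 d → k = ln 2 / 0.346 = 2.003 d⁻¹.
Set 165.2·exp(−k·t) = 75 → t = ln(165.2/75)/k = 34050 s = 9.457 h.
Distance = v·t = 0.52·34050 = 17700 m = 17.70 km.

17.7 km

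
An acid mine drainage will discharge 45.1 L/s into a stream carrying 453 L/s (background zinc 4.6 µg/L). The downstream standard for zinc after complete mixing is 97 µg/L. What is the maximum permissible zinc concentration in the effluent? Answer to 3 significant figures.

At the limit, (Qr·Cr + Qe·Cₑ)/(Qr + Qe) = 97:
Cₑ = (498.1·97 − 453.0·4.600) / 45.10 = 1025 µg/L.

1030 µg/L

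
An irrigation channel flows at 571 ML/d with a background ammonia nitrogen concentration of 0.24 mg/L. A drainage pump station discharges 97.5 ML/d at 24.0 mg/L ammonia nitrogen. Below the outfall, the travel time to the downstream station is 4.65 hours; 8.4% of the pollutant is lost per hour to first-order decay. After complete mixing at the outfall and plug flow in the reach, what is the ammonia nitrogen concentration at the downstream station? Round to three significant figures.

Flow-weighted average: C = (571.0·0.2400 + 97.50·24.00) / 668.5 = 2477/668.5 = 3.705 mg/L.
8.4%/h lost → k = −ln(1 − 0.084) = 0.08774 h⁻¹.
Decay over the reach: 3.705·exp(−kt) = 3.705·0.6650 = 2.464 mg/L.

2.46 mg/L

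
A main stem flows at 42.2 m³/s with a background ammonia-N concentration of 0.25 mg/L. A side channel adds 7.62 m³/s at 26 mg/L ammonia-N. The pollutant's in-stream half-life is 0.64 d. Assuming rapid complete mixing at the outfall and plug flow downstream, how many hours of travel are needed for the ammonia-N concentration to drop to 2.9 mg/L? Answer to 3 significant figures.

Mass balance: C = (42.20·0.2500 + 7.620·26.00) / 49.82 = 208.7/49.82 = 4.188 mg/L.
Half-life 0.64 d → k = ln 2 / 0.64 = 1.083 d⁻¹.
4.188·exp(−k·t) = 2.9 → t = ln(4.188/2.9)/k = 29330 s = 8.147 h.

8.15 h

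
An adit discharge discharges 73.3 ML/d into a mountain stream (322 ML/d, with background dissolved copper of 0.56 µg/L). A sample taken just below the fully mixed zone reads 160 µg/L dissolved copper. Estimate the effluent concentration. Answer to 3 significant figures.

860 µg/L

Mass balance: 322.0·0.5600 + 73.30·Cₑ = 395.3·160.0
→ Cₑ = (395.3·160.0 − 322.0·0.5600) / 73.30 = 860.4 µg/L.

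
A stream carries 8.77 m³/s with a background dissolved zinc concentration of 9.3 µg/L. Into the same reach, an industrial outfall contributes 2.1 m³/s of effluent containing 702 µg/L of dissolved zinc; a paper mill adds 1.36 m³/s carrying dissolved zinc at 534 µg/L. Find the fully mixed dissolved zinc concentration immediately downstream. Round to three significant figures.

187 µg/L

After mixing, C = (8.770·9.300 + 2.100·702.0 + 1.360·534.0) / 12.23 = 2282/12.23 = 186.6 µg/L.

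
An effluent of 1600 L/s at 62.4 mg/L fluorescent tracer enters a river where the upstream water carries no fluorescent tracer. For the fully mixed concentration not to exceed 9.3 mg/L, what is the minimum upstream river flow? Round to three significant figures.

9140 L/s

Set C_mix = 9.3: (Q·0 + 1600·62.40) / (Q + 1600) = 9.3
→ Q = 1600·(62.40 − 9.3)/(9.3 − 0) = 9135 L/s.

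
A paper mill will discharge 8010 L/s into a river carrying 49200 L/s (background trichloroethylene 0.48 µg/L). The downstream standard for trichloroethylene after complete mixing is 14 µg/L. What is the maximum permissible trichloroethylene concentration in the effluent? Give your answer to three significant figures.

At the limit, (Qr·Cr + Qe·Cₑ)/(Qr + Qe) = 14:
Cₑ = (57210·14 − 49200·0.4800) / 8010 = 97.04 µg/L.

97.0 µg/L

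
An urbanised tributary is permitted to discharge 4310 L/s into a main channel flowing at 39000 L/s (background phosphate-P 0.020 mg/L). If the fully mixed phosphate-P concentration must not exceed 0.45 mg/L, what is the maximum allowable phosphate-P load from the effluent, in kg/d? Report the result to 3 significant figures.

Mass balance at the limit: 39000·0.02000 + 4310·Cₑ = 43310·0.45 → Cₑ = 4.341 mg/L.
4310 L/s = 4.310 m³/s. Load = 4.310 m³/s × 4.341 g/m³ × 86 400 s/d = 1617 kg/d.

1620 kg/d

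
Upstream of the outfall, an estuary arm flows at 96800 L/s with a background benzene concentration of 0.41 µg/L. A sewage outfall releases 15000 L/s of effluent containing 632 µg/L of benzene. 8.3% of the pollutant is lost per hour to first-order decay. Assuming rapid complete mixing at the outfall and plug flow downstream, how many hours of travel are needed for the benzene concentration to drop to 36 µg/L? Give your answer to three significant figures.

After mixing, C = (96800·0.4100 + 15000·632.0) / 111800 = 9520000/111800 = 85.15 µg/L.
8.3%/h lost → k = −ln(1 − 0.083) = 0.08665 h⁻¹.
85.15·exp(−k·t) = 36 → t = ln(85.15/36)/k = 35770 s = 9.935 h.

9.94 h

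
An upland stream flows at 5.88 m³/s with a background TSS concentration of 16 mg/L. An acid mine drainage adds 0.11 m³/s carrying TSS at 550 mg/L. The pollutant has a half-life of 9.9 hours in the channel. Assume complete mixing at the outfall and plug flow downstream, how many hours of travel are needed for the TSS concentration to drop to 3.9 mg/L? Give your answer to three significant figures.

Mixed concentration C = ΣQC/ΣQ = (5.880·16.00 + 0.1100·550.0) / 5.990 = 154.6/5.990 = 25.81 mg/L.
Half-life 9.9 h → k = ln 2 / 9.9 = 0.07001 h⁻¹ = 1.680 d⁻¹.
25.81·exp(−k·t) = 3.9 → t = ln(25.81/3.9)/k = 97160 s = 26.99 h.

27.0 h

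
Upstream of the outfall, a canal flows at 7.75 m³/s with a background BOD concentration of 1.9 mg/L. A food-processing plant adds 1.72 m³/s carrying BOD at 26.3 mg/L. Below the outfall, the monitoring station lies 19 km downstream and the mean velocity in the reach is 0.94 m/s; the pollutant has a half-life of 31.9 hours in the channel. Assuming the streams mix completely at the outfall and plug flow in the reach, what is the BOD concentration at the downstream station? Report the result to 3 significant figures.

Mass balance: C = (7.750·1.900 + 1.720·26.30) / 9.470 = 59.96/9.470 = 6.332 mg/L.
Travel time t = 19·1000 / 0.94 = 20210 s = 5.615 h.
Half-life 31.9 h → k = ln 2 / 31.9 = 0.02173 h⁻¹ = 0.5215 d⁻¹.
Decay over the reach: 6.332·exp(−kt) = 6.332·0.8851 = 5.604 mg/L.

5.60 mg/L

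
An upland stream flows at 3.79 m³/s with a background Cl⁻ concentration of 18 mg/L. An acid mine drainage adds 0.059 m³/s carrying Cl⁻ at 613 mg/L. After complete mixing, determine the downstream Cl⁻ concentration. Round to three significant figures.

Mixed concentration C = ΣQC/ΣQ = (3.790·18.00 + 0.05900·613.0) / 3.849 = 104.4/3.849 = 27.12 mg/L.

27.1 mg/L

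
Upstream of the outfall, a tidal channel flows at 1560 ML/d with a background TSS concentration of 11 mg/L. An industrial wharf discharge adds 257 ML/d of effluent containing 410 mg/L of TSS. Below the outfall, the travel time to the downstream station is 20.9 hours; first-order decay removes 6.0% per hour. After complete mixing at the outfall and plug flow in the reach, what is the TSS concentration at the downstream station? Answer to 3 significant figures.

Flow-weighted average: C = (1560·11.00 + 257.0·410.0) / 1817 = 122500/1817 = 67.44 mg/L.
6.0%/h lost → k = −ln(1 − 0.06) = 0.06188 h⁻¹.
After decay, C = 67.44 × e^(−kt) = 67.44 × 0.2744 = 18.50 mg/L.

18.5 mg/L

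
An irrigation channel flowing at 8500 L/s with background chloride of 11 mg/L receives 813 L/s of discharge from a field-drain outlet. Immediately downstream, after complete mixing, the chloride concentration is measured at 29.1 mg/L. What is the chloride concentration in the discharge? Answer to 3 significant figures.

Mass balance: 8500·11.00 + 813.0·Cₑ = 9313·29.10
→ Cₑ = (9313·29.10 − 8500·11.00) / 813.0 = 218.3 mg/L.

218 mg/L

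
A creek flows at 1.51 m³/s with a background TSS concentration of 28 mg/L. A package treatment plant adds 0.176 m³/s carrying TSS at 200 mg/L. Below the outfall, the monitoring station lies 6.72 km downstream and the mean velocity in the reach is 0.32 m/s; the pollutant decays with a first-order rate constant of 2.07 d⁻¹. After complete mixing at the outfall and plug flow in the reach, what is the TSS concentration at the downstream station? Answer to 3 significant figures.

Conservation of mass: C = (1.510·28.00 + 0.1760·200.0) / 1.686 = 77.48/1.686 = 45.95 mg/L.
Travel time t = 6.72·1000 / 0.32 = 21000 s = 5.833 h.
First-order decay: C = 45.95·exp(−k·t) = 45.95·0.6046 = 27.79 mg/L.

27.8 mg/L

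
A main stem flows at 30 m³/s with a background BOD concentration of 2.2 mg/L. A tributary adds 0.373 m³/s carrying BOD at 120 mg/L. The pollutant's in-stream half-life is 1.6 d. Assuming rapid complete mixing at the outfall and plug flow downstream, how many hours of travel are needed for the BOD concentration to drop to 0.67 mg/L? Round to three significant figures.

After mixing, C = (30.00·2.200 + 0.3730·120.0) / 30.37 = 110.8/30.37 = 3.647 mg/L.
Half-life 1.6 d → k = ln 2 / 1.6 = 0.4332 d⁻¹.
3.647·exp(−k·t) = 0.67 → t = ln(3.647/0.67)/k = 337900 s = 93.86 h.

93.9 h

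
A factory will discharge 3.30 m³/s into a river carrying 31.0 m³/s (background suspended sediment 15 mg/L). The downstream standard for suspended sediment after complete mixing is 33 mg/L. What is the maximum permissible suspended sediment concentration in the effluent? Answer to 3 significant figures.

202 mg/L

At the limit, (Qr·Cr + Qe·Cₑ)/(Qr + Qe) = 33:
Cₑ = (34.30·33 − 31.00·15.00) / 3.300 = 202.1 mg/L.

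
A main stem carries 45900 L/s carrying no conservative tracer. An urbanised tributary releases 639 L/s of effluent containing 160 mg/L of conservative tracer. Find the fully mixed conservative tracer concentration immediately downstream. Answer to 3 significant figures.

Conservation of mass: C = (45900·0 + 639.0·160.0) / 46540 = 102200/46540 = 2.197 mg/L.

2.20 mg/L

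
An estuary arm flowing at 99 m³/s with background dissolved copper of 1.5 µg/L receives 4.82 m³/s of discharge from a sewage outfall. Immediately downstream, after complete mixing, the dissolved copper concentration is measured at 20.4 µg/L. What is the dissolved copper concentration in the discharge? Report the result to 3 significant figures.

Mass balance: 99.00·1.500 + 4.820·Cₑ = 103.8·20.40
→ Cₑ = (103.8·20.40 − 99.00·1.500) / 4.820 = 408.6 µg/L.

409 µg/L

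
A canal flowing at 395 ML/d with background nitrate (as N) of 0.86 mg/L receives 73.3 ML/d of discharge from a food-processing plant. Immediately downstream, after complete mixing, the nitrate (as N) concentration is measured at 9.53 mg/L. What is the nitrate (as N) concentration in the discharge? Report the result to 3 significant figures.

Mass balance: 395.0·0.8600 + 73.30·Cₑ = 468.3·9.530
→ Cₑ = (468.3·9.530 − 395.0·0.8600) / 73.30 = 56.25 mg/L.

56.3 mg/L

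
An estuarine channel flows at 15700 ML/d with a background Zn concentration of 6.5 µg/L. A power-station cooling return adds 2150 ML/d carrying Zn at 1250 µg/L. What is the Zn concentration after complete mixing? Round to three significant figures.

Conservation of mass: C = (15700·6.500 + 2150·1250) / 17850 = 2790000/17850 = 156.3 µg/L.

156 µg/L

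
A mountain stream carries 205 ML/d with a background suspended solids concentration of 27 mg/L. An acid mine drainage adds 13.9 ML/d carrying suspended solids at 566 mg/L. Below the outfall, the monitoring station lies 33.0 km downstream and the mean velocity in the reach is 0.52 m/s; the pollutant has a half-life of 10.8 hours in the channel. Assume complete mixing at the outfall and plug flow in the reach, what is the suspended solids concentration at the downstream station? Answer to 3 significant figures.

19.8 mg/L

Flow-weighted average: C = (205.0·27.00 + 13.90·566.0) / 218.9 = 13400/218.9 = 61.23 mg/L.
Travel time t = 33.0·1000 / 0.52 = 63460 s = 17.63 h.
Half-life 10.8 h → k = ln 2 / 10.8 = 0.06418 h⁻¹ = 1.540 d⁻¹.
First-order decay: C = 61.23·exp(−k·t) = 61.23·0.3226 = 19.75 mg/L.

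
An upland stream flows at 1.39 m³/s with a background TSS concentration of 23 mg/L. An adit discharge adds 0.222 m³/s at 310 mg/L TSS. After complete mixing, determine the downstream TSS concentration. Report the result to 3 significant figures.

Flow-weighted average: C = (1.390·23.00 + 0.2220·310.0) / 1.612 = 100.8/1.612 = 62.52 mg/L.

62.5 mg/L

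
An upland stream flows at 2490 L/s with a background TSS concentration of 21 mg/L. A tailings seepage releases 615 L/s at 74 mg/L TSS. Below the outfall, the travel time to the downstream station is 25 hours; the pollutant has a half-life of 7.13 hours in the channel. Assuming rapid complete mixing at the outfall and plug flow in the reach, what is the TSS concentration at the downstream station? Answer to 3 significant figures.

Mixed concentration C = ΣQC/ΣQ = (2490·21.00 + 615.0·74.00) / 3105 = 97800/3105 = 31.50 mg/L.
Half-life 7.13 h → k = ln 2 / 7.13 = 0.09722 h⁻¹ = 2.333 d⁻¹.
After decay, C = 31.50 × e^(−kt) = 31.50 × 0.08800 = 2.772 mg/L.

2.77 mg/L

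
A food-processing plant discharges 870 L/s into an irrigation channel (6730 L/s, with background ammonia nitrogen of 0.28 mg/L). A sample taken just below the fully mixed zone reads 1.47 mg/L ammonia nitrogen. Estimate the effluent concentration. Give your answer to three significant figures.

Mass balance: 6730·0.2800 + 870.0·Cₑ = 7600·1.470
→ Cₑ = (7600·1.470 − 6730·0.2800) / 870.0 = 10.68 mg/L.

10.7 mg/L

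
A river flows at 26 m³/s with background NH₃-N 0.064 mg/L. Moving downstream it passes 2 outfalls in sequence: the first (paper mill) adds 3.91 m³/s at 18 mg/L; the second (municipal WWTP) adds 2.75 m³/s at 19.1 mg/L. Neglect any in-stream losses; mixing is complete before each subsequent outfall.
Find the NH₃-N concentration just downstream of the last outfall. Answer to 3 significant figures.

3.81 mg/L

Outfall 1: combined Q = 29.91 m³/s; C = (26.00·0.06400 + 3.910·18.00)/29.91 = 2.409 mg/L.
Outfall 2: combined Q = 32.66 m³/s; C = (29.91·2.409 + 2.750·19.10)/32.66 = 3.814 mg/L.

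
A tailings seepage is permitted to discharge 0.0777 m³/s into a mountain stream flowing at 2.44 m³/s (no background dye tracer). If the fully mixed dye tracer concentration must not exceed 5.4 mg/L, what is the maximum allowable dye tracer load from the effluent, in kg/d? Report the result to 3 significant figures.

Mass balance at the limit: 2.440·0 + 0.07770·Cₑ = 2.518·5.4 → Cₑ = 175.0 mg/L.
Load = 0.07770 m³/s × 175.0 g/m³ × 86 400 s/d = 1175 kg/d.

1170 kg/d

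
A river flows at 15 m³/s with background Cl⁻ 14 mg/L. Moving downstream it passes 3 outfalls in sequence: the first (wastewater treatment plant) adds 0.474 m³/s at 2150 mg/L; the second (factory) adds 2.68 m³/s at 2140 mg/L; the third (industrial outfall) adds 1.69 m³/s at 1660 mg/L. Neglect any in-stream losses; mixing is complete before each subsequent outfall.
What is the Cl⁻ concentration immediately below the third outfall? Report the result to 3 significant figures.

492 mg/L

Below outfall 1: Q → 15.47 m³/s, C = (15.00·14.00 + 0.4740·2150)/15.47 = 79.43 mg/L.
Below outfall 2: Q → 18.15 m³/s, C = (15.47·79.43 + 2.680·2140)/18.15 = 383.6 mg/L.
Below outfall 3: Q → 19.84 m³/s, C = (18.15·383.6 + 1.690·1660)/19.84 = 492.3 mg/L.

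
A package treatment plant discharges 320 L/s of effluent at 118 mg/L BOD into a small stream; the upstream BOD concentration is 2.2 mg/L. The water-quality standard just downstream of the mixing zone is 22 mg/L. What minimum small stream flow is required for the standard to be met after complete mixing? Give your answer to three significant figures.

Set C_mix = 22: (Q·2.200 + 320.0·118.0) / (Q + 320.0) = 22
→ Q = 320.0·(118.0 − 22)/(22 − 2.200) = 1552 L/s.

1550 L/s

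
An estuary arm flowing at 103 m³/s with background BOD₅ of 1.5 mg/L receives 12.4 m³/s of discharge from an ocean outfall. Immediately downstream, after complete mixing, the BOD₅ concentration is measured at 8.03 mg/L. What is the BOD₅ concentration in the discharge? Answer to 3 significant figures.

Mass balance: 103.0·1.500 + 12.40·Cₑ = 115.4·8.030
→ Cₑ = (115.4·8.030 − 103.0·1.500) / 12.40 = 62.27 mg/L.

62.3 mg/L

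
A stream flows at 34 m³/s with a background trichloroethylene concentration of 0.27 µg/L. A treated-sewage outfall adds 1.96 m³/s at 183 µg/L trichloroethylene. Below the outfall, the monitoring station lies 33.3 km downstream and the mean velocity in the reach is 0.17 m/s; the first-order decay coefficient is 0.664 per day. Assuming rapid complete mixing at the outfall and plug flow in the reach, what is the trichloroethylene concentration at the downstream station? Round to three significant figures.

2.27 µg/L

Mass balance: C = (34.00·0.2700 + 1.960·183.0) / 35.96 = 367.9/35.96 = 10.23 µg/L.
Travel time t = 33.3·1000 / 0.17 = 195900 s = 54.41 h.
First-order decay: C = 10.23·exp(−k·t) = 10.23·0.2219 = 2.270 µg/L.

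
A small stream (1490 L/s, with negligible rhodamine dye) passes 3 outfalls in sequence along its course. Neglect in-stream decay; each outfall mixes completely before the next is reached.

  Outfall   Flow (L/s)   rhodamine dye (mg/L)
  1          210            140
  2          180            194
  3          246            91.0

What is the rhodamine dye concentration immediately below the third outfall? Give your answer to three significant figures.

Outfall 1: combined Q = 1700 L/s; C = (1490·0 + 210.0·140.0)/1700 = 17.29 mg/L.
Outfall 2: combined Q = 1880 L/s; C = (1700·17.29 + 180.0·194.0)/1880 = 34.21 mg/L.
Outfall 3: combined Q = 2126 L/s; C = (1880·34.21 + 246.0·91.00)/2126 = 40.78 mg/L.

40.8 mg/L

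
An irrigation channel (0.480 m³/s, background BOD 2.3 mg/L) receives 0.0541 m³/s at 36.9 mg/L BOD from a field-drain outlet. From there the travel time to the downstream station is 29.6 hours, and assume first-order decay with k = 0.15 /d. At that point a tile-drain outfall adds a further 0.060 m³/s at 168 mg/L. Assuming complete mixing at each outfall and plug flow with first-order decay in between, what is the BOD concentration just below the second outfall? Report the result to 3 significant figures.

21.3 mg/L

Flow-weighted average: C = (0.4800·2.300 + 0.05410·36.90) / 0.5341 = 3.100/0.5341 = 5.805 mg/L; combined flow 0.5341 m³/s.
Decay over the reach: 5.805·exp(−kt) = 5.805·0.8311 = 4.824 mg/L.
At the second outfall, C = (0.5341·4.824 + 0.06000·168.0) / (0.5341 + 0.06000) = 21.30 mg/L.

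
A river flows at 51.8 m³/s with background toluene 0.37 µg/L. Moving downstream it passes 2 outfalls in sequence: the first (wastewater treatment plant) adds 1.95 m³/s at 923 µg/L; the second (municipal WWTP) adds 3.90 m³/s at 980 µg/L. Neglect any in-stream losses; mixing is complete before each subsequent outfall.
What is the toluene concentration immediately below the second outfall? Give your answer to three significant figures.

97.8 µg/L

Outfall 1: combined Q = 53.75 m³/s; C = (51.80·0.3700 + 1.950·923.0)/53.75 = 33.84 µg/L.
Outfall 2: combined Q = 57.65 m³/s; C = (53.75·33.84 + 3.900·980.0)/57.65 = 97.85 µg/L.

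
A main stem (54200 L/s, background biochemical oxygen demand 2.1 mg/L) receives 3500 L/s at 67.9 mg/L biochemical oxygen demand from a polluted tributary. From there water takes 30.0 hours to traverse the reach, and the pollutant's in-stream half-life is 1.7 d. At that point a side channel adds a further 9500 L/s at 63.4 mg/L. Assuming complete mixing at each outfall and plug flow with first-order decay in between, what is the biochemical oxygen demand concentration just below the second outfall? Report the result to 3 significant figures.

12.1 mg/L

Mixed concentration C = ΣQC/ΣQ = (54200·2.100 + 3500·67.90) / 57700 = 351500/57700 = 6.091 mg/L; combined flow 57700 L/s.
Half-life 1.7 d → k = ln 2 / 1.7 = 0.4077 d⁻¹.
First-order decay: C = 6.091·exp(−k·t) = 6.091·0.6007 = 3.659 mg/L.
Second outfall: C = (57700·3.659 + 9500·63.40)/67200 = 12.10 mg/L.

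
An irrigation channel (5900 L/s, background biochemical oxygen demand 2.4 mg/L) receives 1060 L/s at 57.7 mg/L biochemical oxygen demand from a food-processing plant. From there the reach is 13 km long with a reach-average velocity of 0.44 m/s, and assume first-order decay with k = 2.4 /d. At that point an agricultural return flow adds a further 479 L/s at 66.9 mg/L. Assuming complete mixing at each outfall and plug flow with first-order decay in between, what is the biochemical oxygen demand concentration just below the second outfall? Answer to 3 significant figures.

Conservation of mass: C = (5900·2.400 + 1060·57.70) / 6960 = 75320/6960 = 10.82 mg/L; combined flow 6960 L/s.
Travel time t = 13·1000 / 0.44 = 29550 s = 8.207 h.
First-order decay: C = 10.82·exp(−k·t) = 10.82·0.4401 = 4.763 mg/L.
At the second outfall, C = (6960·4.763 + 479.0·66.90) / (6960 + 479.0) = 8.764 mg/L.

8.76 mg/L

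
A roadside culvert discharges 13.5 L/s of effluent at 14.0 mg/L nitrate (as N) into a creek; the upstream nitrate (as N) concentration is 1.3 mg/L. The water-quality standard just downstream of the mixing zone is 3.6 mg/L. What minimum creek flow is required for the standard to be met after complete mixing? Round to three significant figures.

61.0 L/s

Set C_mix = 3.6: (Q·1.300 + 13.50·14.00) / (Q + 13.50) = 3.6
→ Q = 13.50·(14.00 − 3.6)/(3.6 − 1.300) = 61.04 L/s.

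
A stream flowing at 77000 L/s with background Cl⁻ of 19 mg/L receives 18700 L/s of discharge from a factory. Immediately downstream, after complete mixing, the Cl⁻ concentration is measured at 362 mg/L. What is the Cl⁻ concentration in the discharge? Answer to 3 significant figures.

1770 mg/L

Mass balance: 77000·19.00 + 18700·Cₑ = 95700·362.0
→ Cₑ = (95700·362.0 − 77000·19.00) / 18700 = 1774 mg/L.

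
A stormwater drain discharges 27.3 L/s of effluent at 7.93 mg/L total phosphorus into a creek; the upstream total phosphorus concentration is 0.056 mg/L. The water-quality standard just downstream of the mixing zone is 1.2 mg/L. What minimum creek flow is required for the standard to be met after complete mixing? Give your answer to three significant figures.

161 L/s

Set C_mix = 1.2: (Q·0.05600 + 27.30·7.930) / (Q + 27.30) = 1.2
→ Q = 27.30·(7.930 − 1.2)/(1.2 − 0.05600) = 160.6 L/s.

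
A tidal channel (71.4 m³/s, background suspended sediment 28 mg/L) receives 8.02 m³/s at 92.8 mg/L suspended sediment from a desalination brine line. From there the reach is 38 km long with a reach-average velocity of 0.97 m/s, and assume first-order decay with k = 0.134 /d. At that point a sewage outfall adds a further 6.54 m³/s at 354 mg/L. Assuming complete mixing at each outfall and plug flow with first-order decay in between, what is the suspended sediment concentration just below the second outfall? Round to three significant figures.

57.0 mg/L

Conservation of mass: C = (71.40·28.00 + 8.020·92.80) / 79.42 = 2743/79.42 = 34.54 mg/L; combined flow 79.42 m³/s.
Travel time t = 38·1000 / 0.97 = 39180 s = 10.88 h.
First-order decay: C = 34.54·exp(−k·t) = 34.54·0.9411 = 32.51 mg/L.
Second outfall: C = (79.42·32.51 + 6.540·354.0)/85.96 = 56.97 mg/L.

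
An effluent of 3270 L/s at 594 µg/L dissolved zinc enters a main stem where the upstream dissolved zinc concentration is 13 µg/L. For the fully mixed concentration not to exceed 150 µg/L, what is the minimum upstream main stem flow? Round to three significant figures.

10600 L/s

Set C_mix = 150: (Q·13.00 + 3270·594.0) / (Q + 3270) = 150
→ Q = 3270·(594.0 − 150)/(150 − 13.00) = 10600 L/s.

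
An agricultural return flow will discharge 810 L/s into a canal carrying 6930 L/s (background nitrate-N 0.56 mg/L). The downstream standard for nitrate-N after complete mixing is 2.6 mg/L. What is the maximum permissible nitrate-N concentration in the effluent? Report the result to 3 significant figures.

20.1 mg/L

At the limit, (Qr·Cr + Qe·Cₑ)/(Qr + Qe) = 2.6:
Cₑ = (7740·2.6 − 6930·0.5600) / 810.0 = 20.05 mg/L.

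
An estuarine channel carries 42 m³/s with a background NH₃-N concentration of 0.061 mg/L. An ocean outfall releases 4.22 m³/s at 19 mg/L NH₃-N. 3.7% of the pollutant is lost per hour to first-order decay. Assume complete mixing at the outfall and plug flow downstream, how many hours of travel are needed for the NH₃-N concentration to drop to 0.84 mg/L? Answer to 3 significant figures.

20.1 h

Mass balance: C = (42.00·0.06100 + 4.220·19.00) / 46.22 = 82.74/46.22 = 1.790 mg/L.
3.7%/h lost → k = −ln(1 − 0.037) = 0.03770 h⁻¹.
1.790·exp(−k·t) = 0.84 → t = ln(1.790/0.84)/k = 72250 s = 20.07 h.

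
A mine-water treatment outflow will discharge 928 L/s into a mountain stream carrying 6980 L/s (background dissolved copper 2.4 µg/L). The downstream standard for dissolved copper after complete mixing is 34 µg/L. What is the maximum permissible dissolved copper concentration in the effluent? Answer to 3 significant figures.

At the limit, (Qr·Cr + Qe·Cₑ)/(Qr + Qe) = 34:
Cₑ = (7908·34 − 6980·2.400) / 928.0 = 271.7 µg/L.

272 µg/L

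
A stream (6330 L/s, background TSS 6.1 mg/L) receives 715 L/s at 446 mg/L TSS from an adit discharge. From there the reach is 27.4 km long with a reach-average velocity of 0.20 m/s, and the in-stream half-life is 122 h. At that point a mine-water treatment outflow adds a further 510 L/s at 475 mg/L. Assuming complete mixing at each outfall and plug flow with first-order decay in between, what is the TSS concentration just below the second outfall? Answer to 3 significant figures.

Flow-weighted average: C = (6330·6.100 + 715.0·446.0) / 7045 = 357500/7045 = 50.75 mg/L; combined flow 7045 L/s.
Travel time t = 27.4·1000 / 0.20 = 137000 s = 38.06 h.
Half-life 122 h → k = ln 2 / 122 = 0.005682 h⁻¹ = 0.1364 d⁻¹.
Applying C = C₀e^(−kt): 50.75 × 0.8056 = 40.88 mg/L.
Second outfall: C = (7045·40.88 + 510.0·475.0)/7555 = 70.18 mg/L.

70.2 mg/L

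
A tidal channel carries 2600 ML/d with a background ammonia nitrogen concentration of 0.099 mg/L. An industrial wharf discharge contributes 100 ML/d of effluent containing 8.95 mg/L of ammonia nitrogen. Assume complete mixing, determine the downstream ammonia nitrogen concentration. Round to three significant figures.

Flow-weighted average: C = (2600·0.09900 + 100.0·8.950) / 2700 = 1152/2700 = 0.4268 mg/L.

0.427 mg/L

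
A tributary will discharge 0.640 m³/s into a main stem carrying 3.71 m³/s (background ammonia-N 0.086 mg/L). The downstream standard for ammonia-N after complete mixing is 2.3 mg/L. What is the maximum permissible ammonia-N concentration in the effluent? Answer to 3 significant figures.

15.1 mg/L

At the limit, (Qr·Cr + Qe·Cₑ)/(Qr + Qe) = 2.3:
Cₑ = (4.350·2.3 − 3.710·0.08600) / 0.6400 = 15.13 mg/L.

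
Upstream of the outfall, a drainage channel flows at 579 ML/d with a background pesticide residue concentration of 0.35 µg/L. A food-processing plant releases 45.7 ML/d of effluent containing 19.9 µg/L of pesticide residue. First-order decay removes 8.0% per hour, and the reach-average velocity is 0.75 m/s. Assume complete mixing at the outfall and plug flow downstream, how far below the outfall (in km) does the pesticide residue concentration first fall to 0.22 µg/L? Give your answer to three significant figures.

67.7 km

Flow-weighted average: C = (579.0·0.3500 + 45.70·19.90) / 624.7 = 1112/624.7 = 1.780 µg/L.
8.0%/h lost → k = −ln(1 − 0.08) = 0.08338 h⁻¹.
Set 1.780·exp(−k·t) = 0.22 → t = ln(1.780/0.22)/k = 90270 s = 25.08 h.
Distance = v·t = 0.75·90270 = 67700 m = 67.70 km.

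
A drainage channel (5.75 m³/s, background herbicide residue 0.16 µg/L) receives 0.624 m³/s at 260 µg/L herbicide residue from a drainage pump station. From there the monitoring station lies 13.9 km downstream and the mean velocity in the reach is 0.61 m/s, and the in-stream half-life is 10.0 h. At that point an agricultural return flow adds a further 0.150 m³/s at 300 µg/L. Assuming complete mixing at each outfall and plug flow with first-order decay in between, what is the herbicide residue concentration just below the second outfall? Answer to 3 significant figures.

23.0 µg/L

Conservation of mass: C = (5.750·0.1600 + 0.6240·260.0) / 6.374 = 163.2/6.374 = 25.60 µg/L; combined flow 6.374 m³/s.
Travel time t = 13.9·1000 / 0.61 = 22790 s = 6.330 h.
Half-life 10.0 h → k = ln 2 / 10.0 = 0.06931 h⁻¹ = 1.664 d⁻¹.
Decay over the reach: 25.60·exp(−kt) = 25.60·0.6448 = 16.51 µg/L.
At the second outfall, C = (6.374·16.51 + 0.1500·300.0) / (6.374 + 0.1500) = 23.02 µg/L.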